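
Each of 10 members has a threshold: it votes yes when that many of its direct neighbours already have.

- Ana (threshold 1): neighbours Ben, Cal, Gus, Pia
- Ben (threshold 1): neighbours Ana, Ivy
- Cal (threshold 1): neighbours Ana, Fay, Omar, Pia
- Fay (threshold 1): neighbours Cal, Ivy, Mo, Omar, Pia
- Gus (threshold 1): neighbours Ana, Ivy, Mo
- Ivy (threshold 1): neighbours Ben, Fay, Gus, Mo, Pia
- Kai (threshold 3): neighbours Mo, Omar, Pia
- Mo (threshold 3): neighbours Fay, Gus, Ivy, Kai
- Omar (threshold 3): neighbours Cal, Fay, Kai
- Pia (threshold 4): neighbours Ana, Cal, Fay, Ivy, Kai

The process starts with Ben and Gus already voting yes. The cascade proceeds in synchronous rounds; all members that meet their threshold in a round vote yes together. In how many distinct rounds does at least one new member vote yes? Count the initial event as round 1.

Round 1 — Ben, Gus vote yes (initial).
Round 2 — checking thresholds:
  Ana: 2 of 4 neighbours ≥ 1, votes yes.
  Ivy: 2 of 5 neighbours ≥ 1, votes yes.
  Mo: 1 of 4 neighbours < 3, below threshold.
Round 3 — checking thresholds:
  Cal: 1 of 4 neighbours ≥ 1, votes yes.
  Fay: 1 of 5 neighbours ≥ 1, votes yes.
  Mo: 2 of 4 neighbours < 3, below threshold.
  Pia: 2 of 5 neighbours < 4, below threshold.
Round 4 — checking thresholds:
  Mo: 3 of 4 neighbours ≥ 3, votes yes.
  Omar: 2 of 3 neighbours < 3, below threshold.
  Pia: 4 of 5 neighbours ≥ 4, votes yes.
Round 5 — no new yes votes; cascade stops.

4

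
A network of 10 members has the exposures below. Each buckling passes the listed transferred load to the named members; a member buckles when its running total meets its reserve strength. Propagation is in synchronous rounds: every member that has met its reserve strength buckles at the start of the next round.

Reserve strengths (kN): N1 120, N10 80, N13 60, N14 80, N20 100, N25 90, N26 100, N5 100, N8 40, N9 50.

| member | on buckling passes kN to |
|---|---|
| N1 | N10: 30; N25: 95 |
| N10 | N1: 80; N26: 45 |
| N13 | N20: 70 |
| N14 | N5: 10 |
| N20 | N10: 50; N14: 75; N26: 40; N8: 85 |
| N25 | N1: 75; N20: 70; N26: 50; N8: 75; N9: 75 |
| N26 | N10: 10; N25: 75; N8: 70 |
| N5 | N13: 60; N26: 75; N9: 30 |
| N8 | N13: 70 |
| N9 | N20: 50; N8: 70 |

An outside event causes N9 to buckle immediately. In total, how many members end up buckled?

4

Round 1 — N9 buckles (initial).
  N20: +50 → 50 < 100
  N8: +70 → 70 ≥ 40
Round 2 — N8 buckles.
  N13: +70 → 70 ≥ 60
Round 3 — N13 buckles.
  N20: +70 → 120 ≥ 100
Round 4 — N20 buckles.
  N10: +50 → 50 < 80
  N14: +75 → 75 < 80
  N26: +40 → 40 < 100
No further bucklings.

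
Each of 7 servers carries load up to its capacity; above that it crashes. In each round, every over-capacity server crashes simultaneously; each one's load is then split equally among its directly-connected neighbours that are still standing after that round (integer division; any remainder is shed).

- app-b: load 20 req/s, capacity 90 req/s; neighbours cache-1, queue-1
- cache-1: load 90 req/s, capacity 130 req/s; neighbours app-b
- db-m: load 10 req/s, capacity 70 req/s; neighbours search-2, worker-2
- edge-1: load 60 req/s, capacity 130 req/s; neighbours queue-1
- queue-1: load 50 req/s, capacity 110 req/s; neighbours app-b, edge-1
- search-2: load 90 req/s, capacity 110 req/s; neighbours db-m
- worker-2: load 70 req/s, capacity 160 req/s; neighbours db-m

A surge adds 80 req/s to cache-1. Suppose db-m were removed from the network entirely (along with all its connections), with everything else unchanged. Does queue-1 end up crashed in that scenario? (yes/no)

yes

With db-m removed:
Round 1 — cache-1 at 170 > 130. cache-1 crashes.
  cache-1 sheds 170 req/s to app-b: 170 each.
    app-b: 20+170 = 190 > 90
Round 2 — app-b crashes.
  app-b sheds 190 req/s to queue-1: 190 each.
    queue-1: 50+190 = 240 > 110
Round 3 — queue-1 crashes.
  queue-1 sheds 240 req/s to edge-1: 240 each.
    edge-1: 60+240 = 300 > 130
Round 4 — edge-1 crashes.
  edge-1 sheds 300 req/s: no online neighbours, lost.
No further crashes.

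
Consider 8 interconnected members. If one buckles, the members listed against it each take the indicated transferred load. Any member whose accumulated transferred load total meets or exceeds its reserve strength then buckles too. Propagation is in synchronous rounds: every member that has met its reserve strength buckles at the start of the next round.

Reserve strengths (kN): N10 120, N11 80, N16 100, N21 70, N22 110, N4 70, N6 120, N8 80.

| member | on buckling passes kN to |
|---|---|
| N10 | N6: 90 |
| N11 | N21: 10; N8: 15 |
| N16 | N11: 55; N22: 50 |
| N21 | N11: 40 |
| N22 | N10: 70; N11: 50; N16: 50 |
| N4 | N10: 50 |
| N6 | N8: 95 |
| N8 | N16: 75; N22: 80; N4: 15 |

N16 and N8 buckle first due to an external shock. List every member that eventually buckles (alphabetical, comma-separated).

Round 1 — N16, N8 buckle (initial).
  N11: +55 → 55 < 80
  N22: +50+80 → 130 ≥ 110
  N4: +15 → 15 < 70
Round 2 — N22 buckles.
  N10: +70 → 70 < 120
  N11: +50 → 105 ≥ 80
Round 3 — N11 buckles.
  N21: +10 → 10 < 70
No further bucklings.

N11, N16, N22, N8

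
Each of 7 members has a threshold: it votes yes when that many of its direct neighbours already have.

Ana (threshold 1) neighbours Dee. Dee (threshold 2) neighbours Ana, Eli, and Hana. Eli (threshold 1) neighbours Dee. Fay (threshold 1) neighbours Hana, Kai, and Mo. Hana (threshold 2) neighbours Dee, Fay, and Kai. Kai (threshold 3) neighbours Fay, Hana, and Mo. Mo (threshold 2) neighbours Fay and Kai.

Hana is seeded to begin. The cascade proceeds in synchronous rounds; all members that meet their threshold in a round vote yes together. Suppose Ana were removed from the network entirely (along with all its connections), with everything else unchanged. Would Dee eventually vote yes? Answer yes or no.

With Ana removed:
Round 1 — Hana votes yes (initial).
Round 2 — checking thresholds:
  Dee: 1 of 2 neighbours < 2, not yet.
  Fay: 1 of 3 neighbours ≥ 1, votes yes.
  Kai: 1 of 3 neighbours < 3, not yet.
Round 3 — no new yes votes; cascade stops.

no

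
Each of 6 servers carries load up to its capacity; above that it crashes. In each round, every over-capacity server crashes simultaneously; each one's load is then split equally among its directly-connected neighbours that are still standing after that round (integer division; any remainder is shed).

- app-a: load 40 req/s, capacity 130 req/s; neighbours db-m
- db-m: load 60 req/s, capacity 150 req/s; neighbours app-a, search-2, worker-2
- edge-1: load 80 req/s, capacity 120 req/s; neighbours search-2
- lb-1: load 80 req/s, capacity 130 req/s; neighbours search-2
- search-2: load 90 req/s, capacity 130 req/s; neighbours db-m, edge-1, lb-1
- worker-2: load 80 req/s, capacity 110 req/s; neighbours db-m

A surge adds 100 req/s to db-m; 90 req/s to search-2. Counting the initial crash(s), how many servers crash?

5

Round 1 — db-m at 160 > 150; search-2 at 180 > 130. db-m, search-2 crash.
  db-m sheds 160 req/s to app-a, worker-2: 80 each.
    app-a: 40+80 = 120 ≤ 130
    worker-2: 80+80 = 160 > 110
  search-2 sheds 180 req/s to edge-1, lb-1: 90 each.
    edge-1: 80+90 = 170 > 120
    lb-1: 80+90 = 170 > 130
Round 2 — edge-1, lb-1, worker-2 crash.
  edge-1 sheds 170 req/s: no online neighbours, lost.
  lb-1 sheds 170 req/s: no online neighbours, lost.
  worker-2 sheds 160 req/s: no online neighbours, lost.
No further crashes.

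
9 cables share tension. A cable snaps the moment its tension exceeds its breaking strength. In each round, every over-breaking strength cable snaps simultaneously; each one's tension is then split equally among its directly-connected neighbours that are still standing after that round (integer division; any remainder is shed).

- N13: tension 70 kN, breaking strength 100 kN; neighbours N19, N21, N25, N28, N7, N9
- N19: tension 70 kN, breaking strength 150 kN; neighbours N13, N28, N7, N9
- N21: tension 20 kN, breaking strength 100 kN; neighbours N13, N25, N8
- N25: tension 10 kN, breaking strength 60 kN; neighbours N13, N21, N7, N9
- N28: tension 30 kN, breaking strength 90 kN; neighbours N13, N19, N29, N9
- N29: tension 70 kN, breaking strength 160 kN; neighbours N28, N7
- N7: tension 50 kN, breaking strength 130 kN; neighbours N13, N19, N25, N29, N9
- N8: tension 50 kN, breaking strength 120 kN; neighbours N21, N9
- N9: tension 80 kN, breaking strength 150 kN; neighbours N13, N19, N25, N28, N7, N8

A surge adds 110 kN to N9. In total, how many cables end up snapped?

Round 1 — N9 at 190 > 150. N9 snaps.
  N9 sheds 190 kN to N13, N19, N25, N28, N7, N8: 31 each (4 lost).
    N13: 70+31 = 101 > 100
    N19: 70+31 = 101 ≤ 150
    N25: 10+31 = 41 ≤ 60
    N28: 30+31 = 61 ≤ 90
    N7: 50+31 = 81 ≤ 130
    N8: 50+31 = 81 ≤ 120
Round 2 — N13 snaps.
  N13 sheds 101 kN to N19, N21, N25, N28, N7: 20 each (1 lost).
    N19: 101+20 = 121 ≤ 150
    N21: 20+20 = 40 ≤ 100
    N25: 41+20 = 61 > 60
    N28: 61+20 = 81 ≤ 90
    N7: 81+20 = 101 ≤ 130
Round 3 — N25 snaps.
  N25 sheds 61 kN to N21, N7: 30 each (1 lost).
    N21: 40+30 = 70 ≤ 100
    N7: 101+30 = 131 > 130
Round 4 — N7 snaps.
  N7 sheds 131 kN to N19, N29: 65 each (1 lost).
    N19: 121+65 = 186 > 150
    N29: 70+65 = 135 ≤ 160
Round 5 — N19 snaps.
  N19 sheds 186 kN to N28: 186 each.
    N28: 81+186 = 267 > 90
Round 6 — N28 snaps.
  N28 sheds 267 kN to N29: 267 each.
    N29: 135+267 = 402 > 160
Round 7 — N29 snaps.
  N29 sheds 402 kN: no online neighbours, lost.
No further breaks.

7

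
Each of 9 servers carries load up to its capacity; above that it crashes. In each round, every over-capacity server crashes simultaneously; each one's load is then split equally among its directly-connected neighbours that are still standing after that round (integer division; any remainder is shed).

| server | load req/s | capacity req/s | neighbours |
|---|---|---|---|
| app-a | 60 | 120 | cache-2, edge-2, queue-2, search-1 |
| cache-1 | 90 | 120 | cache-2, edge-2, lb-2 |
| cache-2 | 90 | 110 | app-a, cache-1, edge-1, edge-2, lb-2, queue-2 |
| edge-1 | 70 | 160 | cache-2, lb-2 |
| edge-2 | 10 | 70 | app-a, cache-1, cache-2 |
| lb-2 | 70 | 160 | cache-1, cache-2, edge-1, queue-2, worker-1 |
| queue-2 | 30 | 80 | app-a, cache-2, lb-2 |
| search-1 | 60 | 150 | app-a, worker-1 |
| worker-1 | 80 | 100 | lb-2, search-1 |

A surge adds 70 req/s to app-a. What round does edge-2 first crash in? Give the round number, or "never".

6

Round 1 — app-a at 130 > 120. app-a crashes.
  app-a sheds 130 req/s to cache-2, edge-2, queue-2, search-1: 32 each (2 lost).
    cache-2: 90+32 = 122 > 110
    edge-2: 10+32 = 42 ≤ 70
    queue-2: 30+32 = 62 ≤ 80
    search-1: 60+32 = 92 ≤ 150
Round 2 — cache-2 crashes.
  cache-2 sheds 122 req/s to cache-1, edge-1, edge-2, lb-2, queue-2: 24 each (2 lost).
    cache-1: 90+24 = 114 ≤ 120
    edge-1: 70+24 = 94 ≤ 160
    edge-2: 42+24 = 66 ≤ 70
    lb-2: 70+24 = 94 ≤ 160
    queue-2: 62+24 = 86 > 80
Round 3 — queue-2 crashes.
  queue-2 sheds 86 req/s to lb-2: 86 each.
    lb-2: 94+86 = 180 > 160
Round 4 — lb-2 crashes.
  lb-2 sheds 180 req/s to cache-1, edge-1, worker-1: 60 each.
    cache-1: 114+60 = 174 > 120
    edge-1: 94+60 = 154 ≤ 160
    worker-1: 80+60 = 140 > 100
Round 5 — cache-1, worker-1 crash.
  cache-1 sheds 174 req/s to edge-2: 174 each.
    edge-2: 66+174 = 240 > 70
  worker-1 sheds 140 req/s to search-1: 140 each.
    search-1: 92+140 = 232 > 150
Round 6 — edge-2, search-1 crash.
  edge-2 sheds 240 req/s: no online neighbours, lost.
  search-1 sheds 232 req/s: no online neighbours, lost.
No further crashes.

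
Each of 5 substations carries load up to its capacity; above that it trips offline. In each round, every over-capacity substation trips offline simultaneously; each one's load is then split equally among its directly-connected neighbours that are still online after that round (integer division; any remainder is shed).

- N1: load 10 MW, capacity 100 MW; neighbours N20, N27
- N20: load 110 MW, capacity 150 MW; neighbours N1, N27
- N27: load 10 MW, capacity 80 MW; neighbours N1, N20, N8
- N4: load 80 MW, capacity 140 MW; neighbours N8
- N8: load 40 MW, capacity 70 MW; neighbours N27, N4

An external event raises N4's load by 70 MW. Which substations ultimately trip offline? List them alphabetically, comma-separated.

N1, N20, N27, N4, N8

Round 1 — N4 at 150 > 140. N4 trips offline.
  N4 sheds 150 MW to N8: 150 each.
    N8: 40+150 = 190 > 70
Round 2 — N8 trips offline.
  N8 sheds 190 MW to N27: 190 each.
    N27: 10+190 = 200 > 80
Round 3 — N27 trips offline.
  N27 sheds 200 MW to N1, N20: 100 each.
    N1: 10+100 = 110 > 100
    N20: 110+100 = 210 > 150
Round 4 — N1, N20 trip offline.
  N1 sheds 110 MW: no online neighbours, lost.
  N20 sheds 210 MW: no online neighbours, lost.
No further trips.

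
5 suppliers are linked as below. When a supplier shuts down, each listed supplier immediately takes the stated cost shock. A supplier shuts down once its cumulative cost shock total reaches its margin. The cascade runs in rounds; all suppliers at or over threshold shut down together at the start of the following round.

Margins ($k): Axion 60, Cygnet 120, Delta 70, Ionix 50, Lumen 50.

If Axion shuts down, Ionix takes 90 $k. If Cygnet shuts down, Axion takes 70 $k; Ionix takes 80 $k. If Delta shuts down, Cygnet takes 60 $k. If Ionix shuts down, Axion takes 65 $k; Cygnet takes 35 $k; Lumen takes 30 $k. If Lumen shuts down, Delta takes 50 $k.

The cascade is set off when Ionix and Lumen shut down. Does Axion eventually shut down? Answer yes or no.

yes

Round 1 — Ionix, Lumen shut down (initial).
  Axion: +65 → 65 ≥ 60
  Cygnet: +35 → 35 < 120
  Delta: +50 → 50 < 70
Round 2 — Axion shuts down.
No further shutdowns.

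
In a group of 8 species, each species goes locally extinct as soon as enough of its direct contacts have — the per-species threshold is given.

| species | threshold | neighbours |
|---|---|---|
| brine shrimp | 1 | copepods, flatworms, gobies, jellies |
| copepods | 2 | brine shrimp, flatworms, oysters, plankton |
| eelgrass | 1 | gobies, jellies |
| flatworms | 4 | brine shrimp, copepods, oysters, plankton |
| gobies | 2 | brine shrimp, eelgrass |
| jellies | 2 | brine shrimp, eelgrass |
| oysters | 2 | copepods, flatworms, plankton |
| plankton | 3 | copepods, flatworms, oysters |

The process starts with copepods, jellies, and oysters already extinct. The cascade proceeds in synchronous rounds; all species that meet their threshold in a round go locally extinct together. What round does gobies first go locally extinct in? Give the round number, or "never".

3

Round 1 — copepods, jellies, oysters go locally extinct (initial).
Round 2 — checking thresholds:
  brine shrimp: 2 of 4 neighbours ≥ 1, goes locally extinct.
  eelgrass: 1 of 2 neighbours ≥ 1, goes locally extinct.
  flatworms: 2 of 4 neighbours < 4, holds.
  plankton: 2 of 3 neighbours < 3, holds.
Round 3 — checking thresholds:
  flatworms: 3 of 4 neighbours < 4, holds.
  gobies: 2 of 2 neighbours ≥ 2, goes locally extinct.
  plankton: 2 of 3 neighbours < 3, holds.
Round 4 — no new extinctions; cascade stops.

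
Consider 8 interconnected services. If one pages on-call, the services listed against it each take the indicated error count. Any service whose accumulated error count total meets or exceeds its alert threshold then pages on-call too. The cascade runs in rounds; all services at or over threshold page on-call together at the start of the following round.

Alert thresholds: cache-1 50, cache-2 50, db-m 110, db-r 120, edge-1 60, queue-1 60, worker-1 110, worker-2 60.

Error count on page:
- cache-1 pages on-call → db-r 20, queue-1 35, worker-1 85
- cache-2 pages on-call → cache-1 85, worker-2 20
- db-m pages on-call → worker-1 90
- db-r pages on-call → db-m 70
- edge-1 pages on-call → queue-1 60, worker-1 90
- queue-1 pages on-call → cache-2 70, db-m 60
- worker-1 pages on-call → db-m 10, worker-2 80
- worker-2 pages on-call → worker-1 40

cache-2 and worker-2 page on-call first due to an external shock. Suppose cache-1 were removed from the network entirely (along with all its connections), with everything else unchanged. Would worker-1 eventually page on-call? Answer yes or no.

With cache-1 removed:
Round 1 — cache-2, worker-2 page on-call (initial).
  worker-1: +40 → 40 < 110
No further pages.

no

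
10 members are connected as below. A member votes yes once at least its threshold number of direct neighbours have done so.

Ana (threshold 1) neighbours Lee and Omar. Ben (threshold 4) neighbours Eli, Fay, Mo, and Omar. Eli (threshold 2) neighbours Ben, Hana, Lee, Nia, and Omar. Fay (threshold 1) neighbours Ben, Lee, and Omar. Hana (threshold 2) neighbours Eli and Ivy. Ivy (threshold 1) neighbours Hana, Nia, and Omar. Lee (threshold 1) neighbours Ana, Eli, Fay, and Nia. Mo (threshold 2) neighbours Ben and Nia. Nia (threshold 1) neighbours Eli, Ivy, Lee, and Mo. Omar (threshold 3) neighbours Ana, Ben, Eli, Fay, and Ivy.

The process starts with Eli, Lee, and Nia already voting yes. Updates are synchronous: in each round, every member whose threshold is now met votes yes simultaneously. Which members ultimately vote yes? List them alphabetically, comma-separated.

Round 1 — Eli, Lee, Nia vote yes (initial).
Round 2 — checking thresholds:
  Ana: 1 of 2 neighbours ≥ 1, votes yes.
  Ben: 1 of 4 neighbours < 4, below threshold.
  Fay: 1 of 3 neighbours ≥ 1, votes yes.
  Hana: 1 of 2 neighbours < 2, below threshold.
  Ivy: 1 of 3 neighbours ≥ 1, votes yes.
  Mo: 1 of 2 neighbours < 2, below threshold.
  Omar: 1 of 5 neighbours < 3, below threshold.
Round 3 — checking thresholds:
  Ben: 2 of 4 neighbours < 4, below threshold.
  Hana: 2 of 2 neighbours ≥ 2, votes yes.
  Mo: 1 of 2 neighbours < 2, below threshold.
  Omar: 4 of 5 neighbours ≥ 3, votes yes.
Round 4 — no new yes votes; cascade stops.

Ana, Eli, Fay, Hana, Ivy, Lee, Nia, Omar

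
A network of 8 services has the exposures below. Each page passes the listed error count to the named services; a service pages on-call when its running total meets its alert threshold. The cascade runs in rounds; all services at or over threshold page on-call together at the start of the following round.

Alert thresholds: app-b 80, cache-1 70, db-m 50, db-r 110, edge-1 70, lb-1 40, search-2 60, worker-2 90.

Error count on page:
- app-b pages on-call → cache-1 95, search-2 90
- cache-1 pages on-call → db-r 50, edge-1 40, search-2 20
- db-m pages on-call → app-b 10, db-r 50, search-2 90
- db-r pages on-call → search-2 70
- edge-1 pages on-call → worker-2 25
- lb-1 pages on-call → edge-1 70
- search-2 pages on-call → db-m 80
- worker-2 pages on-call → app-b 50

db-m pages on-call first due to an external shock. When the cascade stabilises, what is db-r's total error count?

50

Round 1 — db-m pages on-call (initial).
  app-b: +10 → 10 < 80
  db-r: +50 → 50 < 110
  search-2: +90 → 90 ≥ 60
Round 2 — search-2 pages on-call.
No further pages.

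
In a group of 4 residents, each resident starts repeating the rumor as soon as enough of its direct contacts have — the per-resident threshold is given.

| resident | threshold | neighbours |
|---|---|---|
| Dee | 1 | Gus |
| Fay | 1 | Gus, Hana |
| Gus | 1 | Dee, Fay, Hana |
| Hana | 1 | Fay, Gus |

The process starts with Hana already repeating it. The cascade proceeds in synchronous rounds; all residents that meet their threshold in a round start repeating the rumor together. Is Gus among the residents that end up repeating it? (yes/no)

yes

Round 1 — Hana starts repeating the rumor (initial).
Round 2 — checking thresholds:
  Fay: 1 of 2 neighbours ≥ 1, starts repeating the rumor.
  Gus: 1 of 3 neighbours ≥ 1, starts repeating the rumor.
Round 3 — checking thresholds:
  Dee: 1 of 1 neighbours ≥ 1, starts repeating the rumor.
Round 4 — no new spreads; cascade stops.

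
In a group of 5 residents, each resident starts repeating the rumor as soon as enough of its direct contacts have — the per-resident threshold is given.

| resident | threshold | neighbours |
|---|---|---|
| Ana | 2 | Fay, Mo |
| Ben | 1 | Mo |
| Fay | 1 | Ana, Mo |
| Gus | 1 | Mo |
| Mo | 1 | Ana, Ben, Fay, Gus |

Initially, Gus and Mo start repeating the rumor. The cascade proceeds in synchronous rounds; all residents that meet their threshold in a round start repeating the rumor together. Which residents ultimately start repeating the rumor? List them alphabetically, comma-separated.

Round 1 — Gus, Mo start repeating the rumor (initial).
Round 2 — checking thresholds:
  Ana: 1 of 2 neighbours < 2, below threshold.
  Ben: 1 of 1 neighbours ≥ 1, starts repeating the rumor.
  Fay: 1 of 2 neighbours ≥ 1, starts repeating the rumor.
Round 3 — checking thresholds:
  Ana: 2 of 2 neighbours ≥ 2, starts repeating the rumor.
Round 4 — no new spreads; cascade stops.

Ana, Ben, Fay, Gus, Mo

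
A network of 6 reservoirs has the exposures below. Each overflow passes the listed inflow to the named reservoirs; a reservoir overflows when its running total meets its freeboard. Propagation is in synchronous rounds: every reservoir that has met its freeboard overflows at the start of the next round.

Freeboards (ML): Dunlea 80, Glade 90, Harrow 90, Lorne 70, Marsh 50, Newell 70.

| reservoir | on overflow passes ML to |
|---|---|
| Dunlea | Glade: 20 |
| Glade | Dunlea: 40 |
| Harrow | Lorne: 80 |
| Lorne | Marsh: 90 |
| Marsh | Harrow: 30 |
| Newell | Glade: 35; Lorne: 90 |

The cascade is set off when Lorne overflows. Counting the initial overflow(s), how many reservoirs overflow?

2

Round 1 — Lorne overflows (initial).
  Marsh: +90 → 90 ≥ 50
Round 2 — Marsh overflows.
  Harrow: +30 → 30 < 90
No further overflows.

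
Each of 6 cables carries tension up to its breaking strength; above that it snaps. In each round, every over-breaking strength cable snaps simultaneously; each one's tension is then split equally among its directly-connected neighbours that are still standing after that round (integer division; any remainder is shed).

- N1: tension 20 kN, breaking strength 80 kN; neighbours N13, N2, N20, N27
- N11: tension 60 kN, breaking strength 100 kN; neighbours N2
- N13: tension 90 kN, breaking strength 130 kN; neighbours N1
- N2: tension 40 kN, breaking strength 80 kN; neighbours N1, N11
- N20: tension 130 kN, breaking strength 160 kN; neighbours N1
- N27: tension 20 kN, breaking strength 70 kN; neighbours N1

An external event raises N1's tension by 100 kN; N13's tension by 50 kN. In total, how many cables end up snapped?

Round 1 — N1 at 120 > 80; N13 at 140 > 130. N1, N13 snap.
  N1 sheds 120 kN to N2, N20, N27: 40 each.
    N2: 40+40 = 80 ≤ 80
    N20: 130+40 = 170 > 160
    N27: 20+40 = 60 ≤ 70
  N13 sheds 140 kN: no online neighbours, lost.
Round 2 — N20 snaps.
  N20 sheds 170 kN: no online neighbours, lost.
No further breaks.

3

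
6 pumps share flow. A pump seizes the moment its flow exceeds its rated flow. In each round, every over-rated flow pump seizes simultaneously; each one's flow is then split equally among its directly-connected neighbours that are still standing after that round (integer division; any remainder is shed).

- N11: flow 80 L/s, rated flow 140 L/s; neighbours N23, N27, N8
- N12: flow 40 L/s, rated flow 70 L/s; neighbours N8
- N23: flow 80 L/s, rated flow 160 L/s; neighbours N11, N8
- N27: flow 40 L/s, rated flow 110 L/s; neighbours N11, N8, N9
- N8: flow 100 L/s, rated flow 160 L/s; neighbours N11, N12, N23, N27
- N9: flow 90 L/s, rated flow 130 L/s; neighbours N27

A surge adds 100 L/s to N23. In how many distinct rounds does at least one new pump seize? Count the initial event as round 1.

4

Round 1 — N23 at 180 > 160. N23 seizes.
  N23 sheds 180 L/s to N11, N8: 90 each.
    N11: 80+90 = 170 > 140
    N8: 100+90 = 190 > 160
Round 2 — N11, N8 seize.
  N11 sheds 170 L/s to N27: 170 each.
    N27: 40+170 = 210 > 110
  N8 sheds 190 L/s to N12, N27: 95 each.
    N12: 40+95 = 135 > 70
    N27: 210+95 = 305 > 110
Round 3 — N12, N27 seize.
  N12 sheds 135 L/s: no online neighbours, lost.
  N27 sheds 305 L/s to N9: 305 each.
    N9: 90+305 = 395 > 130
Round 4 — N9 seizes.
  N9 sheds 395 L/s: no online neighbours, lost.
No further seizures.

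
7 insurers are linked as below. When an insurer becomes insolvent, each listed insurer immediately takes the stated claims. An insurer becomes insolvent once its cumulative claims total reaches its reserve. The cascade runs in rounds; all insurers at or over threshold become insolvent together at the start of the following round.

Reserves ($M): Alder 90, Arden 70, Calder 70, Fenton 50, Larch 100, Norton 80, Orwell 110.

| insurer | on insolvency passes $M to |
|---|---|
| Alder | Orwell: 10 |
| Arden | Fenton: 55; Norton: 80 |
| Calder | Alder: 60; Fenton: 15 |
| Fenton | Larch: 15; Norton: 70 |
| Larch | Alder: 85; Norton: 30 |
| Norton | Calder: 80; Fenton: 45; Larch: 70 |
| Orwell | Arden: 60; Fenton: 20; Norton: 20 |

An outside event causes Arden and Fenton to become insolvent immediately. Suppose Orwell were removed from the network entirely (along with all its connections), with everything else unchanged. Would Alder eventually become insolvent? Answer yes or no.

With Orwell removed:
Round 1 — Arden, Fenton become insolvent (initial).
  Larch: +15 → 15 < 100
  Norton: +80+70 → 150 ≥ 80
Round 2 — Norton becomes insolvent.
  Calder: +80 → 80 ≥ 70
  Larch: +70 → 85 < 100
Round 3 — Calder becomes insolvent.
  Alder: +60 → 60 < 90
No further insolvencies.

no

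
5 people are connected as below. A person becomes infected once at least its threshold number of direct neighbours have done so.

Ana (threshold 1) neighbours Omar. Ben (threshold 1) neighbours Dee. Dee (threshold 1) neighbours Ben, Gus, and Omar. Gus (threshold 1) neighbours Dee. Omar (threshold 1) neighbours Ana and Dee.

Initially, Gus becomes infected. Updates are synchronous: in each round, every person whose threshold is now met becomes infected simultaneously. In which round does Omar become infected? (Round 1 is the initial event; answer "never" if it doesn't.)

3

Round 1 — Gus becomes infected (initial).
Round 2 — checking thresholds:
  Dee: 1 of 3 neighbours ≥ 1, becomes infected.
Round 3 — checking thresholds:
  Ben: 1 of 1 neighbours ≥ 1, becomes infected.
  Omar: 1 of 2 neighbours ≥ 1, becomes infected.
Round 4 — checking thresholds:
  Ana: 1 of 1 neighbours ≥ 1, becomes infected.
Round 5 — no new infections; cascade stops.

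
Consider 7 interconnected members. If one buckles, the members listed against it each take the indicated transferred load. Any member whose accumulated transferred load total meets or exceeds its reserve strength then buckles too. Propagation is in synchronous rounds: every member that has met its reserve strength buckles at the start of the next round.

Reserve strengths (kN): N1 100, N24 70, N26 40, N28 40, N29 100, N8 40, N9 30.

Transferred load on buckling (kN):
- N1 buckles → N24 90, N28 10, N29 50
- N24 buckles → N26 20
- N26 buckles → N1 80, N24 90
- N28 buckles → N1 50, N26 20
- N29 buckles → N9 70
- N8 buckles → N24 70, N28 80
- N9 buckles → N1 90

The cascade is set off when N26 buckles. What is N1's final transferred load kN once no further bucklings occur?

80

Round 1 — N26 buckles (initial).
  N1: +80 → 80 < 100
  N24: +90 → 90 ≥ 70
Round 2 — N24 buckles.
No further bucklings.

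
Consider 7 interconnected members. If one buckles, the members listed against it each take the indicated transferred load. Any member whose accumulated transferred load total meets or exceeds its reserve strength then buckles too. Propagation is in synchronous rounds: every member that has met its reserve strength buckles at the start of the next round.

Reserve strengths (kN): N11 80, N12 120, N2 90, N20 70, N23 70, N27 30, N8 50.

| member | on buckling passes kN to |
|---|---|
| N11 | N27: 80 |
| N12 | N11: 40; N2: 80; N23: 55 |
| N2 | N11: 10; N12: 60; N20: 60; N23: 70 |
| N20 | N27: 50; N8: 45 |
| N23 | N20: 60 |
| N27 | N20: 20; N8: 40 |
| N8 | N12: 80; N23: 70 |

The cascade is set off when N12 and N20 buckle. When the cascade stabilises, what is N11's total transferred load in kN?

40

Round 1 — N12, N20 buckle (initial).
  N11: +40 → 40 < 80
  N2: +80 → 80 < 90
  N23: +55 → 55 < 70
  N27: +50 → 50 ≥ 30
  N8: +45 → 45 < 50
Round 2 — N27 buckles.
  N8: +40 → 85 ≥ 50
Round 3 — N8 buckles.
  N23: +70 → 125 ≥ 70
Round 4 — N23 buckles.
No further bucklings.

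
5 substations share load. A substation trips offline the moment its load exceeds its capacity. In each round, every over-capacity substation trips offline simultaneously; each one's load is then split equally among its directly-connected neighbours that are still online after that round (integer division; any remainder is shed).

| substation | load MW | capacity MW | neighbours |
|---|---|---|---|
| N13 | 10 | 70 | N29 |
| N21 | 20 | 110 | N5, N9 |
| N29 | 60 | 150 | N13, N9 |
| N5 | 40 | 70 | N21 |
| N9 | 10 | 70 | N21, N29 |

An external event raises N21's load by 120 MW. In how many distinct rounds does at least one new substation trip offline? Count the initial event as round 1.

2

Round 1 — N21 at 140 > 110. N21 trips offline.
  N21 sheds 140 MW to N5, N9: 70 each.
    N5: 40+70 = 110 > 70
    N9: 10+70 = 80 > 70
Round 2 — N5, N9 trip offline.
  N5 sheds 110 MW: no online neighbours, lost.
  N9 sheds 80 MW to N29: 80 each.
    N29: 60+80 = 140 ≤ 150
No further trips.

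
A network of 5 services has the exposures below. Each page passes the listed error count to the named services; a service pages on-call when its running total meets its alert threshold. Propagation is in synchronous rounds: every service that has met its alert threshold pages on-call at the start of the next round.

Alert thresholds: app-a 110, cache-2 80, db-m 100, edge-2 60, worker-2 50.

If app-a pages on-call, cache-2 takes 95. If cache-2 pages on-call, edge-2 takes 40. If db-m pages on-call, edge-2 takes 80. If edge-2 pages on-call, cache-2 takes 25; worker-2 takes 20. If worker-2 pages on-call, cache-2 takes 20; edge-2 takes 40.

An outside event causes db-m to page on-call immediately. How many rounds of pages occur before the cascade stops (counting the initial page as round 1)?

2

Round 1 — db-m pages on-call (initial).
  edge-2: +80 → 80 ≥ 60
Round 2 — edge-2 pages on-call.
  cache-2: +25 → 25 < 80
  worker-2: +20 → 20 < 50
No further pages.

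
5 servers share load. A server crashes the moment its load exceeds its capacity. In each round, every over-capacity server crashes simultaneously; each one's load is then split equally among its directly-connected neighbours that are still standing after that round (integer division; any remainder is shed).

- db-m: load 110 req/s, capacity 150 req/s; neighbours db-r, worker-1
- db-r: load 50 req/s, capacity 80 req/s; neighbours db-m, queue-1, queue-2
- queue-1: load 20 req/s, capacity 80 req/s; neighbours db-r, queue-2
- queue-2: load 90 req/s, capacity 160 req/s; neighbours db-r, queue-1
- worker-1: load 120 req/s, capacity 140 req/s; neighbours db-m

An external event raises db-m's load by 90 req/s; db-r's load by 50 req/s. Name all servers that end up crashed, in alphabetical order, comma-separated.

db-m, db-r, worker-1

Round 1 — db-m at 200 > 150; db-r at 100 > 80. db-m, db-r crash.
  db-m sheds 200 req/s to worker-1: 200 each.
    worker-1: 120+200 = 320 > 140
  db-r sheds 100 req/s to queue-1, queue-2: 50 each.
    queue-1: 20+50 = 70 ≤ 80
    queue-2: 90+50 = 140 ≤ 160
Round 2 — worker-1 crashes.
  worker-1 sheds 320 req/s: no online neighbours, lost.
No further crashes.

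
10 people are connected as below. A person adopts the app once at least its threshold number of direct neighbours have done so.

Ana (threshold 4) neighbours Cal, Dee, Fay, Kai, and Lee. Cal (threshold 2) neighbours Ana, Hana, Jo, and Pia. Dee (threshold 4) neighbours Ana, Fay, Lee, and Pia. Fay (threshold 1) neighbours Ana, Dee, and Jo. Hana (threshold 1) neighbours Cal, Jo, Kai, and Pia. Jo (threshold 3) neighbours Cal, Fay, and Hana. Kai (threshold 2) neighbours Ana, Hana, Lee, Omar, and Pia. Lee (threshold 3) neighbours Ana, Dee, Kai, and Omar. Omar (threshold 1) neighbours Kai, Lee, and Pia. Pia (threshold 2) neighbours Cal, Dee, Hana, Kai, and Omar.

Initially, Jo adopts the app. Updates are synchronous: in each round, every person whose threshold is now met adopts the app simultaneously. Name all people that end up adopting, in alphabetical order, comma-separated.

Cal, Fay, Hana, Jo, Kai, Omar, Pia

Round 1 — Jo adopts the app (initial).
Round 2 — checking thresholds:
  Cal: 1 of 4 neighbours < 2, below threshold.
  Fay: 1 of 3 neighbours ≥ 1, adopts the app.
  Hana: 1 of 4 neighbours ≥ 1, adopts the app.
Round 3 — checking thresholds:
  Ana: 1 of 5 neighbours < 4, below threshold.
  Cal: 2 of 4 neighbours ≥ 2, adopts the app.
  Dee: 1 of 4 neighbours < 4, below threshold.
  Kai: 1 of 5 neighbours < 2, below threshold.
  Pia: 1 of 5 neighbours < 2, below threshold.
Round 4 — checking thresholds:
  Ana: 2 of 5 neighbours < 4, below threshold.
  Dee: 1 of 4 neighbours < 4, below threshold.
  Kai: 1 of 5 neighbours < 2, below threshold.
  Pia: 2 of 5 neighbours ≥ 2, adopts the app.
Round 5 — checking thresholds:
  Ana: 2 of 5 neighbours < 4, below threshold.
  Dee: 2 of 4 neighbours < 4, below threshold.
  Kai: 2 of 5 neighbours ≥ 2, adopts the app.
  Omar: 1 of 3 neighbours ≥ 1, adopts the app.
Round 6 — no new adoptions; cascade stops.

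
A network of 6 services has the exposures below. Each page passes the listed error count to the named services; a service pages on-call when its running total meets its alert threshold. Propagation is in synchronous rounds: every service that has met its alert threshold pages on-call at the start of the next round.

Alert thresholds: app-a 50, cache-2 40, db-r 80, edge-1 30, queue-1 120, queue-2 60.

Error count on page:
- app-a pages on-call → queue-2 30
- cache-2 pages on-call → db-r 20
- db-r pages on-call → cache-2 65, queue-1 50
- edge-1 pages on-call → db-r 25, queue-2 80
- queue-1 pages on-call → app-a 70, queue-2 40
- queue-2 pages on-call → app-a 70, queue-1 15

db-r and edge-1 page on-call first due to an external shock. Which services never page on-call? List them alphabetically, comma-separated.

queue-1

Round 1 — db-r, edge-1 page on-call (initial).
  cache-2: +65 → 65 ≥ 40
  queue-1: +50 → 50 < 120
  queue-2: +80 → 80 ≥ 60
Round 2 — cache-2, queue-2 page on-call.
  app-a: +70 → 70 ≥ 50
  queue-1: +15 → 65 < 120
Round 3 — app-a pages on-call.
No further pages.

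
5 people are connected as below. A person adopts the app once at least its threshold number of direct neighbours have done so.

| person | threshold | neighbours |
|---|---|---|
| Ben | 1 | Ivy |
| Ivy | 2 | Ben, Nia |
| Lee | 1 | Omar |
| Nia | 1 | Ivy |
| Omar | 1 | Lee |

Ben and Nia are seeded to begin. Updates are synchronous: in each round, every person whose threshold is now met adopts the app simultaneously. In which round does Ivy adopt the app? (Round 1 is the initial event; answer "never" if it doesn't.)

2

Round 1 — Ben, Nia adopt the app (initial).
Round 2 — checking thresholds:
  Ivy: 2 of 2 neighbours ≥ 2, adopts the app.
Round 3 — no new adoptions; cascade stops.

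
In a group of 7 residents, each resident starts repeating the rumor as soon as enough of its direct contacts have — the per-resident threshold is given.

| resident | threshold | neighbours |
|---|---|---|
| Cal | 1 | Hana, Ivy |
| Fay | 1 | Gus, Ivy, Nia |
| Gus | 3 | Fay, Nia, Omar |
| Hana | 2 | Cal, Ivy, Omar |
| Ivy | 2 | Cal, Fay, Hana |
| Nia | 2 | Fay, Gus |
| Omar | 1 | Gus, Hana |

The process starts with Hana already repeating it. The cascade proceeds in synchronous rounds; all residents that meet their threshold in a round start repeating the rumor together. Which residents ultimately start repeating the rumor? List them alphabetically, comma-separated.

Cal, Fay, Hana, Ivy, Omar

Round 1 — Hana starts repeating the rumor (initial).
Round 2 — checking thresholds:
  Cal: 1 of 2 neighbours ≥ 1, starts repeating the rumor.
  Ivy: 1 of 3 neighbours < 2, holds.
  Omar: 1 of 2 neighbours ≥ 1, starts repeating the rumor.
Round 3 — checking thresholds:
  Gus: 1 of 3 neighbours < 3, holds.
  Ivy: 2 of 3 neighbours ≥ 2, starts repeating the rumor.
Round 4 — checking thresholds:
  Fay: 1 of 3 neighbours ≥ 1, starts repeating the rumor.
  Gus: 1 of 3 neighbours < 3, holds.
Round 5 — no new spreads; cascade stops.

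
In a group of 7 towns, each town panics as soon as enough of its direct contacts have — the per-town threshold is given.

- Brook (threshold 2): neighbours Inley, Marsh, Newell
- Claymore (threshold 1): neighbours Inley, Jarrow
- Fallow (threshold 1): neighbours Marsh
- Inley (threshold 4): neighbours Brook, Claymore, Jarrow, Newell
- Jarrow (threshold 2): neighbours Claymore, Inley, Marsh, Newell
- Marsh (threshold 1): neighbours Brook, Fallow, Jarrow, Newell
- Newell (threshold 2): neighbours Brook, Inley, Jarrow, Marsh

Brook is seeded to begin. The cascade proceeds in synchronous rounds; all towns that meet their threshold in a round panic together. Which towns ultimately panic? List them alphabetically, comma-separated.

Brook, Claymore, Fallow, Inley, Jarrow, Marsh, Newell

Round 1 — Brook panics (initial).
Round 2 — checking thresholds:
  Inley: 1 of 4 neighbours < 4, not yet.
  Marsh: 1 of 4 neighbours ≥ 1, panics.
  Newell: 1 of 4 neighbours < 2, not yet.
Round 3 — checking thresholds:
  Fallow: 1 of 1 neighbours ≥ 1, panics.
  Inley: 1 of 4 neighbours < 4, not yet.
  Jarrow: 1 of 4 neighbours < 2, not yet.
  Newell: 2 of 4 neighbours ≥ 2, panics.
Round 4 — checking thresholds:
  Inley: 2 of 4 neighbours < 4, not yet.
  Jarrow: 2 of 4 neighbours ≥ 2, panics.
Round 5 — checking thresholds:
  Claymore: 1 of 2 neighbours ≥ 1, panics.
  Inley: 3 of 4 neighbours < 4, not yet.
Round 6 — checking thresholds:
  Inley: 4 of 4 neighbours ≥ 4, panics.
Round 7 — no new panics; cascade stops.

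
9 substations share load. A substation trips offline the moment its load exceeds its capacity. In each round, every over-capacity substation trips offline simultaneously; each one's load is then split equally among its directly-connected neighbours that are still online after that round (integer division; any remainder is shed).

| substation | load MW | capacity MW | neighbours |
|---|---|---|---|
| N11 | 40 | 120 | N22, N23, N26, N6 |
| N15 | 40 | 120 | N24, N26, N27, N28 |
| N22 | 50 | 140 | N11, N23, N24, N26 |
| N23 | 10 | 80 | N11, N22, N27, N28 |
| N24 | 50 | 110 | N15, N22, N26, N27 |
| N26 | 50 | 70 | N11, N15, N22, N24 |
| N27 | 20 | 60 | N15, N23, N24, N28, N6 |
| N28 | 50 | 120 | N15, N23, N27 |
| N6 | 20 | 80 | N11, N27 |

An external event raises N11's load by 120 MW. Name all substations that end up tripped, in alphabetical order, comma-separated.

Round 1 — N11 at 160 > 120. N11 trips offline.
  N11 sheds 160 MW to N22, N23, N26, N6: 40 each.
    N22: 50+40 = 90 ≤ 140
    N23: 10+40 = 50 ≤ 80
    N26: 50+40 = 90 > 70
    N6: 20+40 = 60 ≤ 80
Round 2 — N26 trips offline.
  N26 sheds 90 MW to N15, N22, N24: 30 each.
    N15: 40+30 = 70 ≤ 120
    N22: 90+30 = 120 ≤ 140
    N24: 50+30 = 80 ≤ 110
No further trips.

N11, N26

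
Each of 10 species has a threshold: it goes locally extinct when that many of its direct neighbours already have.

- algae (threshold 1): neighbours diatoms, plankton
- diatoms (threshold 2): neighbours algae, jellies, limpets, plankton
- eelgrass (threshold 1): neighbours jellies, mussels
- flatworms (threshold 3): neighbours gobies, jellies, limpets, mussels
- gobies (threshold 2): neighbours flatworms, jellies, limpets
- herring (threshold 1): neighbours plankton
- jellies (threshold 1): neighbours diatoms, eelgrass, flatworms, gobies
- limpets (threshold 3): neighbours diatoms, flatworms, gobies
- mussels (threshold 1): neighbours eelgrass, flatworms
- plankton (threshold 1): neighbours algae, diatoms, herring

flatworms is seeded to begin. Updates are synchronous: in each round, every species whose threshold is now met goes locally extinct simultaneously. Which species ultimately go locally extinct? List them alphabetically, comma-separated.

Round 1 — flatworms goes locally extinct (initial).
Round 2 — checking thresholds:
  gobies: 1 of 3 neighbours < 2, holds.
  jellies: 1 of 4 neighbours ≥ 1, goes locally extinct.
  limpets: 1 of 3 neighbours < 3, holds.
  mussels: 1 of 2 neighbours ≥ 1, goes locally extinct.
Round 3 — checking thresholds:
  diatoms: 1 of 4 neighbours < 2, holds.
  eelgrass: 2 of 2 neighbours ≥ 1, goes locally extinct.
  gobies: 2 of 3 neighbours ≥ 2, goes locally extinct.
  limpets: 1 of 3 neighbours < 3, holds.
Round 4 — no new extinctions; cascade stops.

eelgrass, flatworms, gobies, jellies, mussels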